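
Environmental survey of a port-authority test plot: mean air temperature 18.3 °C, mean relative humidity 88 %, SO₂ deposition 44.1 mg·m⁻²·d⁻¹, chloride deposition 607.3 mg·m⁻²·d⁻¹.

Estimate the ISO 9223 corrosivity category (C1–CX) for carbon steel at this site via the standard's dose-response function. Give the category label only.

carbon steel: temperature factor f = -0.054·(8.3) = -0.4482
  Pd branch = 1.77·Pd^0.52·e^(0.02·RH+f) = 47.07 μm/a
  Cl⁻ term: 0.102·607.3^0.62·exp(0.033·88+0.04·18.3) = 205.8
  sum: 47.07 + 205.8 → r_corr = 252.9 μm/a
253 μm/a falls in (200, 700] for carbon steel → category CX

CX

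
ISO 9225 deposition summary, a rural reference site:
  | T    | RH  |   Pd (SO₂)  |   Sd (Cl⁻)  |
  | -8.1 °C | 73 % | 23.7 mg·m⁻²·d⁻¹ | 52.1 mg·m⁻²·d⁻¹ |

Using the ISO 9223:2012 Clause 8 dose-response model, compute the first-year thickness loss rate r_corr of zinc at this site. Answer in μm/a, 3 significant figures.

zinc: temperature factor f = +0.038·(-18.1) = -0.6878
  sulphur-dioxide contribution → 0.7501 μm/a
  chloride contribution → 0.1501 μm/a
  ⇒ r_corr(zinc) = 0.9002 μm/a

r_corr = 0.900 μm/a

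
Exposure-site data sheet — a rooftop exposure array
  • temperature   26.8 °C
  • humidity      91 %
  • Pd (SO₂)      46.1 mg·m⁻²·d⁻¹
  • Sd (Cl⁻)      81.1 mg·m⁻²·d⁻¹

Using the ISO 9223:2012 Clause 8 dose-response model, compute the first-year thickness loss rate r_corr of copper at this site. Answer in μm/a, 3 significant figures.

r_corr = 4.11 μm/a

copper: T>10 °C ⇒ hinge -0.080·(26.8−10) = -1.3440
  Pd branch = 0.0053·Pd^0.26·e^(0.059·RH+f) = 0.8033 μm/a
  Sd branch = 0.01025·Sd^0.27·e^(0.036·RH+0.049·T) = 3.305 μm/a
  sum: 0.8033 + 3.305 → r_corr = 4.109 μm/a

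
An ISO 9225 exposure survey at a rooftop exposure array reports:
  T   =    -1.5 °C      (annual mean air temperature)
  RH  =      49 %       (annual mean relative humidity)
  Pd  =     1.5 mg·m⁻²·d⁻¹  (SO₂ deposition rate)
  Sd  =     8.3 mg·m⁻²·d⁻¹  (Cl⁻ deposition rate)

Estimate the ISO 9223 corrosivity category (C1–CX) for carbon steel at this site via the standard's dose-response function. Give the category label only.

carbon steel: f(T) = +0.150·(T−10) [T≤10 °C] = -1.7250
  sulphur-dioxide contribution → 1.038 μm/a
  chloride contribution → 1.797 μm/a
  total first-year rate 2.835 μm/a
Category bounds: 1.3…25 μm/a bracket r_corr ⇒ C2

C2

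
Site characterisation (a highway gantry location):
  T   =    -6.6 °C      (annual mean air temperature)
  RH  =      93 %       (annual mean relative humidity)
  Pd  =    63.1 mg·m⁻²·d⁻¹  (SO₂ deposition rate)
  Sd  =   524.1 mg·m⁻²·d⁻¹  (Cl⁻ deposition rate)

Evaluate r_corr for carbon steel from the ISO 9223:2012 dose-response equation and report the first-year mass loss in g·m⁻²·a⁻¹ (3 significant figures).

carbon steel: temperature factor f = +0.150·(-16.6) = -2.4900
  SO₂ term: 1.77·63.1^0.52·exp(0.02·93-2.4900) = 8.135
  Sd branch = 0.102·Sd^0.62·e^(0.033·RH+0.04·T) = 81.82 μm/a
  sum: 8.135 + 81.82 → r_corr = 89.95 μm/a
Convert to mass loss: 89.95 μm/a × 7.85 g/cm³ = 706.1 g·m⁻²·a⁻¹

r_corr = 706 g·m⁻²·a⁻¹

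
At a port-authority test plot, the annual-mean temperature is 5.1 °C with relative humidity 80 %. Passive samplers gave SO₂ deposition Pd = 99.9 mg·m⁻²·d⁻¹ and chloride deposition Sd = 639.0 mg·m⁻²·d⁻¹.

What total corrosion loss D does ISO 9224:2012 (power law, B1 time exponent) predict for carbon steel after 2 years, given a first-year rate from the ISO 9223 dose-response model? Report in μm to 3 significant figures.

carbon steel: f(T) = +0.150·(T−10) [T≤10 °C] = -0.7350
  sulphur-dioxide contribution → 46.07 μm/a
  chloride contribution → 96.19 μm/a
  total first-year rate 142.3 μm/a
Long-term exponent b (ISO 9224 Table 2, B1) = 0.523
  D(2) = 142.3 × 2^0.523 = 142.3 × 1.437 = 204.4 μm

D(2) = 204 μm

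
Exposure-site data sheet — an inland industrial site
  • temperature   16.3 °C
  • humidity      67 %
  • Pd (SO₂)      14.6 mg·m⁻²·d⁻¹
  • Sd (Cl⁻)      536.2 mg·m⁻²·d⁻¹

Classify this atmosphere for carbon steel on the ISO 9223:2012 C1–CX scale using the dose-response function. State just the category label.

C5

carbon steel: f(T) = -0.054·(T−10) [T>10 °C] = -0.3402
  sulphur-dioxide contribution → 19.39 μm/a
  chloride contribution → 87.94 μm/a
  ⇒ r_corr(carbon steel) = 107.3 μm/a
Category bounds: 80…200 μm/a bracket r_corr ⇒ C5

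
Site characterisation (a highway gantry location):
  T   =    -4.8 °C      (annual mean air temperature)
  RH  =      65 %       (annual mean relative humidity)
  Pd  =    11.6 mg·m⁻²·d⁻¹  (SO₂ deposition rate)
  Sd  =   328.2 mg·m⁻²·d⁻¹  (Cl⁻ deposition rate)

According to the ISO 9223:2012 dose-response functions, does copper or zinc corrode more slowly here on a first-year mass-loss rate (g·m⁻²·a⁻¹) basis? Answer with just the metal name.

copper

copper: temperature factor f = +0.126·(-14.8) = -1.8648
  Pd branch = 0.0053·Pd^0.26·e^(0.059·RH+f) = 0.07189 μm/a
  Sd branch = 0.01025·Sd^0.27·e^(0.036·RH+0.049·T) = 0.402 μm/a
  sum: 0.07189 + 0.402 → r_corr = 0.4739 μm/a
  mass loss = 0.4739 μm/a × 8.96 g/cm³ = 4.246 g·m⁻²·a⁻¹
zinc: f(T) = +0.038·(T−10) [T≤10 °C] = -0.5624
  Pd branch = 0.0129·Pd^0.44·e^(0.046·RH+f) = 0.4298 μm/a
  Sd branch = 0.0175·Sd^0.57·e^(0.008·RH+0.085·T) = 0.532 μm/a
  r_corr = 0.4298 + 0.532 = 0.9617 μm/a
  mass loss = 0.9617 μm/a × 7.14 g/cm³ = 6.867 g·m⁻²·a⁻¹
Ordering by g·m⁻²·a⁻¹: zinc (6.87) > copper (4.25)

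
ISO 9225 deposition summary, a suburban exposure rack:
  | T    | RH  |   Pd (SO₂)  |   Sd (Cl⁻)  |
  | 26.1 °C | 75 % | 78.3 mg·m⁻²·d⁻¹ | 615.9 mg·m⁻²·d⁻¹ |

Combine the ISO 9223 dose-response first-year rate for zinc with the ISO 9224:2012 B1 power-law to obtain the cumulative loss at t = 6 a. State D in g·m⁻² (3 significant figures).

D(6) = 377 g·m⁻²

zinc: temperature factor f = -0.071·(16.1) = -1.1431
  Pd branch = 0.0129·Pd^0.44·e^(0.046·RH+f) = 0.8825 μm/a
  Sd branch = 0.0175·Sd^0.57·e^(0.008·RH+0.085·T) = 11.41 μm/a
  r_corr = 0.8825 + 11.41 = 12.29 μm/a
Long-term exponent b (ISO 9224 Table 2, B1) = 0.813
  D(6) = 12.29 × 6^0.813 = 12.29 × 4.292 = 52.74 μm
  Mass loss = 52.74 μm × 7.14 g/cm³ = 376.5 g·m⁻²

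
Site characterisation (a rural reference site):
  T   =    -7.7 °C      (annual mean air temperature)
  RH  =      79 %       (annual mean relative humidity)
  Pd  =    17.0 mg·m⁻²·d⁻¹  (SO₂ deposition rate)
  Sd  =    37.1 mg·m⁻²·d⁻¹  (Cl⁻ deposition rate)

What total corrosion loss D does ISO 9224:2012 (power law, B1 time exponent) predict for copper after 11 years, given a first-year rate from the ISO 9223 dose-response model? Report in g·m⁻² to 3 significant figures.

D(11) = 19.8 g·m⁻²

copper: temperature factor f = +0.126·(-17.7) = -2.2302
  sulphur-dioxide contribution → 0.1259 μm/a
  chloride contribution → 0.3204 μm/a
  total first-year rate 0.4463 μm/a
Long-term exponent b (ISO 9224 Table 2, B1) = 0.667
  D(11) = 0.4463 × 11^0.667 = 0.4463 × 4.95 = 2.209 μm
  Mass loss = 2.209 μm × 8.96 g/cm³ = 19.79 g·m⁻²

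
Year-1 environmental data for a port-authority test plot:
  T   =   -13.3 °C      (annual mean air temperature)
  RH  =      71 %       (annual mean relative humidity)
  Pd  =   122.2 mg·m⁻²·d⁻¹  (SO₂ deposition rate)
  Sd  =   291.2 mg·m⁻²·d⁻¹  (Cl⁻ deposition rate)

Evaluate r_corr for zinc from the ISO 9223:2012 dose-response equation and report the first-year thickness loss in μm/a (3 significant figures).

r_corr = 1.41 μm/a

zinc: temperature factor f = +0.038·(-23.3) = -0.8854
  Pd branch = 0.0129·Pd^0.44·e^(0.046·RH+f) = 1.156 μm/a
  Cl⁻ term: 0.0175·291.2^0.57·exp(0.008·71+0.085·-13.3) = 0.2531
  r_corr = 1.156 + 0.2531 = 1.409 μm/a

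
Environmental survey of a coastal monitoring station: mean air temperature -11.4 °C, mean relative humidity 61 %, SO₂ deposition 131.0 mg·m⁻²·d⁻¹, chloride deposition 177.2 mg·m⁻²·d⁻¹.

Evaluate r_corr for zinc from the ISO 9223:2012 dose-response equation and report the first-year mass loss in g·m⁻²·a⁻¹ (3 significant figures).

r_corr = 7.25 g·m⁻²·a⁻¹

zinc: f(T) = +0.038·(T−10) [T≤10 °C] = -0.8132
  SO₂ term: 0.0129·131.0^0.44·exp(0.046·61-0.8132) = 0.8084
  Sd branch = 0.0175·Sd^0.57·e^(0.008·RH+0.085·T) = 0.2069 μm/a
  r_corr = 0.8084 + 0.2069 = 1.015 μm/a
Convert to mass loss: 1.015 μm/a × 7.14 g/cm³ = 7.25 g·m⁻²·a⁻¹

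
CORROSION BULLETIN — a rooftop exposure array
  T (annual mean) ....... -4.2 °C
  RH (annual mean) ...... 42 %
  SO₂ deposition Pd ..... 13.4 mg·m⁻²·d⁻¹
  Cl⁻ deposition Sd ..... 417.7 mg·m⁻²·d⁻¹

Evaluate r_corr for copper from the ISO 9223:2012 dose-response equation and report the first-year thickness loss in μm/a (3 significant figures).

r_corr = 0.214 μm/a

copper: T≤10 °C ⇒ hinge +0.126·(-4.2−10) = -1.7892
  Pd branch = 0.0053·Pd^0.26·e^(0.059·RH+f) = 0.02072 μm/a
  Cl⁻ term: 0.01025·417.7^0.27·exp(0.036·42+0.049·-4.2) = 0.193
  sum: 0.02072 + 0.193 → r_corr = 0.2138 μm/a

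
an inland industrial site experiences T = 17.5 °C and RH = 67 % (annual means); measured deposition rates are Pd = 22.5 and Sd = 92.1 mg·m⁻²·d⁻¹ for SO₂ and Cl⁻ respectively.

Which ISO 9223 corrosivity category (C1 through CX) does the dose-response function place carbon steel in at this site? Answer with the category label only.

carbon steel: T>10 °C ⇒ hinge -0.054·(17.5−10) = -0.4050
  sulphur-dioxide contribution → 22.76 μm/a
  chloride contribution → 30.95 μm/a
  total first-year rate 53.71 μm/a
53.7 μm/a falls in (50, 80] for carbon steel → category C4

C4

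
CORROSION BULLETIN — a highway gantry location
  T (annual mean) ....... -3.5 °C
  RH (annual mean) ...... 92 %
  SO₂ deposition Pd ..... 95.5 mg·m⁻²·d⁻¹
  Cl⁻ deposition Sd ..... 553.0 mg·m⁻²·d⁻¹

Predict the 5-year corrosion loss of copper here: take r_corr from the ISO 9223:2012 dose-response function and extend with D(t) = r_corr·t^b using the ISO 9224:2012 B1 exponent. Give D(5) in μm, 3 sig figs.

copper: f(T) = +0.126·(T−10) [T≤10 °C] = -1.7010
  SO₂ term: 0.0053·95.5^0.26·exp(0.059·92-1.7010) = 0.7206
  Sd branch = 0.01025·Sd^0.27·e^(0.036·RH+0.049·T) = 1.304 μm/a
  sum: 0.7206 + 1.304 → r_corr = 2.024 μm/a
ISO 9224: D(t) = r_corr · t^b with b = 0.667 (copper, B1)
  D(5) = 2.024 × 5^0.667 = 2.024 × 2.926 = 5.922 μm

D(5) = 5.92 μm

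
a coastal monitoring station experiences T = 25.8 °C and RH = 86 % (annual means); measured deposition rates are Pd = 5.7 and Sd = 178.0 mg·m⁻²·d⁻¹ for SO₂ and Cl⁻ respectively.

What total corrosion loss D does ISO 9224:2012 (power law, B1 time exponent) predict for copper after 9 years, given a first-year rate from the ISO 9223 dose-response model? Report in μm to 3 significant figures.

copper: T>10 °C ⇒ hinge -0.080·(25.8−10) = -1.2640
  sulphur-dioxide contribution → 0.3762 μm/a
  chloride contribution → 3.25 μm/a
  ⇒ r_corr(copper) = 3.627 μm/a
Long-term exponent b (ISO 9224 Table 2, B1) = 0.667
  D(9) = 3.627 × 9^0.667 = 3.627 × 4.33 = 15.7 μm

D(9) = 15.7 μm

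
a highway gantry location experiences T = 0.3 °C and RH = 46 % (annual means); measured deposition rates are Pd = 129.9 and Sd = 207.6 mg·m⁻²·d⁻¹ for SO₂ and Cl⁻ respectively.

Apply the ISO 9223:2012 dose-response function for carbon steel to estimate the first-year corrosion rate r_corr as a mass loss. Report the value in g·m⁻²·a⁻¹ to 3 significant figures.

carbon steel: f(T) = +0.150·(T−10) [T≤10 °C] = -1.4550
  SO₂ term: 1.77·129.9^0.52·exp(0.02·46-1.4550) = 13.02
  Sd branch = 0.102·Sd^0.62·e^(0.033·RH+0.04·T) = 12.88 μm/a
  sum: 13.02 + 12.88 → r_corr = 25.9 μm/a
Convert to mass loss: 25.9 μm/a × 7.85 g/cm³ = 203.3 g·m⁻²·a⁻¹

r_corr = 203 g·m⁻²·a⁻¹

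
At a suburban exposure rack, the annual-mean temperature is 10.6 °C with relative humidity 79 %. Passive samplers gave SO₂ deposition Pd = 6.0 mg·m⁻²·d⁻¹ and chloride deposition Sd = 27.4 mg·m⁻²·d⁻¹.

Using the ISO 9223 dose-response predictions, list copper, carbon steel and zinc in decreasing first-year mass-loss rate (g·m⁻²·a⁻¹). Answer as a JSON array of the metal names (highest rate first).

copper: f(T) = -0.080·(T−10) [T>10 °C] = -0.0480
  SO₂ term: 0.0053·6.0^0.26·exp(0.059·79-0.0480) = 0.8511
  Cl⁻ term: 0.01025·27.4^0.27·exp(0.036·79+0.049·10.6) = 0.7238
  sum: 0.8511 + 0.7238 → r_corr = 1.575 μm/a
  mass loss = 1.575 μm/a × 8.96 g/cm³ = 14.11 g·m⁻²·a⁻¹
carbon steel: f(T) = -0.054·(T−10) [T>10 °C] = -0.0324
  SO₂ term: 1.77·6.0^0.52·exp(0.02·79-0.0324) = 21.12
  Cl⁻ term: 0.102·27.4^0.62·exp(0.033·79+0.04·10.6) = 16.46
  sum: 21.12 + 16.46 → r_corr = 37.58 μm/a
  mass loss = 37.58 μm/a × 7.85 g/cm³ = 295 g·m⁻²·a⁻¹
zinc: temperature factor f = -0.071·(0.6) = -0.0426
  Pd branch = 0.0129·Pd^0.44·e^(0.046·RH+f) = 1.03 μm/a
  Cl⁻ term: 0.0175·27.4^0.57·exp(0.008·79+0.085·10.6) = 0.535
  r_corr = 1.03 + 0.535 = 1.565 μm/a
  mass loss = 1.565 μm/a × 7.14 g/cm³ = 11.17 g·m⁻²·a⁻¹
Ordering by g·m⁻²·a⁻¹: carbon steel (295) > copper (14.1) > zinc (11.2)

["carbon steel", "copper", "zinc"]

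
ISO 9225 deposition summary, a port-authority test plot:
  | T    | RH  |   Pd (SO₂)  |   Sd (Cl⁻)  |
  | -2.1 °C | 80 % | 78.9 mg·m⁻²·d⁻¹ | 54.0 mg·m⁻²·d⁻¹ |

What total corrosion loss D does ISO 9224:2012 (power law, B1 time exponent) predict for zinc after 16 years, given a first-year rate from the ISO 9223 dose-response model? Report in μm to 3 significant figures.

zinc: temperature factor f = +0.038·(-12.1) = -0.4598
  Pd branch = 0.0129·Pd^0.44·e^(0.046·RH+f) = 2.207 μm/a
  Cl⁻ term: 0.0175·54.0^0.57·exp(0.008·80+0.085·-2.1) = 0.2697
  sum: 2.207 + 0.2697 → r_corr = 2.477 μm/a
ISO 9224: D(t) = r_corr · t^b with b = 0.813 (zinc, B1)
  D(16) = 2.477 × 16^0.813 = 2.477 × 9.527 = 23.6 μm

D(16) = 23.6 μm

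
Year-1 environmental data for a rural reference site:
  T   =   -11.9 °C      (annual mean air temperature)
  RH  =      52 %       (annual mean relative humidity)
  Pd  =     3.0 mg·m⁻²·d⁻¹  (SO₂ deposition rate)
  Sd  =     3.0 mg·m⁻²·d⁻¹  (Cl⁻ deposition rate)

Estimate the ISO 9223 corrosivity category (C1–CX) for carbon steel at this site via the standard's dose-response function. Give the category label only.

C1

carbon steel: temperature factor f = +0.150·(-21.9) = -3.2850
  SO₂ term: 1.77·3.0^0.52·exp(0.02·52-3.2850) = 0.332
  Sd branch = 0.102·Sd^0.62·e^(0.033·RH+0.04·T) = 0.6965 μm/a
  r_corr = 0.332 + 0.6965 = 1.028 μm/a
1.03 μm/a falls in (0, 1.3] for carbon steel → category C1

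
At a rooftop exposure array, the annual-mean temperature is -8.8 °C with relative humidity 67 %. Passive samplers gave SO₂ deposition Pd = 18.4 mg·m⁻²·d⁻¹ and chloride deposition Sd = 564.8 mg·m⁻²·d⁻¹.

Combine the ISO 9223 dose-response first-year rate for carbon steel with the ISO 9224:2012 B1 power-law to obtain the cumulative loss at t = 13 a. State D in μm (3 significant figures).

carbon steel: f(T) = +0.150·(T−10) [T≤10 °C] = -2.8200
  SO₂ term: 1.77·18.4^0.52·exp(0.02·67-2.8200) = 1.832
  Sd branch = 0.102·Sd^0.62·e^(0.033·RH+0.04·T) = 33.28 μm/a
  sum: 1.832 + 33.28 → r_corr = 35.11 μm/a
Long-term exponent b (ISO 9224 Table 2, B1) = 0.523
  D(13) = 35.11 × 13^0.523 = 35.11 × 3.825 = 134.3 μm

D(13) = 134 μm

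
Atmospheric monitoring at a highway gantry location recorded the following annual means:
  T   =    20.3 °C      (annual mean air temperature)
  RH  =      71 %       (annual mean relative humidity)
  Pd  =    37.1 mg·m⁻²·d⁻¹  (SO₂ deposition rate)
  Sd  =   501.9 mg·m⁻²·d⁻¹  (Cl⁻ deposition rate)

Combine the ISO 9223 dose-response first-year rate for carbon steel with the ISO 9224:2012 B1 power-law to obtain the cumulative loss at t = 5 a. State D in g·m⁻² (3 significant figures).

carbon steel: f(T) = -0.054·(T−10) [T>10 °C] = -0.5562
  sulphur-dioxide contribution → 27.49 μm/a
  chloride contribution → 113 μm/a
  total first-year rate 140.5 μm/a
ISO 9224: D(t) = r_corr · t^b with b = 0.523 (carbon steel, B1)
  D(5) = 140.5 × 5^0.523 = 140.5 × 2.32 = 326.1 μm
  Mass loss = 326.1 μm × 7.85 g/cm³ = 2560 g·m⁻²

D(5) = 2.56e+03 g·m⁻²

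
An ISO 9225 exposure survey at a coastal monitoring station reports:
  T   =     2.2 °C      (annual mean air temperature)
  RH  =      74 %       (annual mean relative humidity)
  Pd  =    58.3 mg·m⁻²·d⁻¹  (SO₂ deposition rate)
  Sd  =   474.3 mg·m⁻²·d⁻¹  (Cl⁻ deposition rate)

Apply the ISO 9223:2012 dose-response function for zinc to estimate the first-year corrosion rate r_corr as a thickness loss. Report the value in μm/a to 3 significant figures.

zinc: f(T) = +0.038·(T−10) [T≤10 °C] = -0.2964
  Pd branch = 0.0129·Pd^0.44·e^(0.046·RH+f) = 1.726 μm/a
  Sd branch = 0.0175·Sd^0.57·e^(0.008·RH+0.085·T) = 1.279 μm/a
  r_corr = 1.726 + 1.279 = 3.005 μm/a

r_corr = 3.00 μm/a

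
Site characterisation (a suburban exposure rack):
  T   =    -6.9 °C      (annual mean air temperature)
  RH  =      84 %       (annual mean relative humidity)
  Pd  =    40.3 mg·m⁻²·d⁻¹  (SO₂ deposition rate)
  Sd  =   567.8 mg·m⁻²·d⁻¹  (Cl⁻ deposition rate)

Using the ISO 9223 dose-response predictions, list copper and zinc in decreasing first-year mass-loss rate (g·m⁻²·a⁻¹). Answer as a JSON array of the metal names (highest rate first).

["zinc", "copper"]

copper: T≤10 °C ⇒ hinge +0.126·(-6.9−10) = -2.1294
  SO₂ term: 0.0053·40.3^0.26·exp(0.059·84-2.1294) = 0.234
  Sd branch = 0.01025·Sd^0.27·e^(0.036·RH+0.049·T) = 0.8334 μm/a
  r_corr = 0.234 + 0.8334 = 1.067 μm/a
  mass loss = 1.067 μm/a × 8.96 g/cm³ = 9.564 g·m⁻²·a⁻¹
zinc: temperature factor f = +0.038·(-16.9) = -0.6422
  SO₂ term: 0.0129·40.3^0.44·exp(0.046·84-0.6422) = 1.645
  Sd branch = 0.0175·Sd^0.57·e^(0.008·RH+0.085·T) = 0.708 μm/a
  sum: 1.645 + 0.708 → r_corr = 2.353 μm/a
  mass loss = 2.353 μm/a × 7.14 g/cm³ = 16.8 g·m⁻²·a⁻¹
Ordering by g·m⁻²·a⁻¹: zinc (16.8) > copper (9.56)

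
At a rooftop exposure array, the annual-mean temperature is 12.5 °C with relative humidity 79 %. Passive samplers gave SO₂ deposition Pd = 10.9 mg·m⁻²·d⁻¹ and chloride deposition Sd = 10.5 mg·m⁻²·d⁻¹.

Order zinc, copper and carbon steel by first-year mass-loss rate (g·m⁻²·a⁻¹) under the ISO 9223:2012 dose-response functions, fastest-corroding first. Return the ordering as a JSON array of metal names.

["carbon steel", "copper", "zinc"]

zinc: f(T) = -0.071·(T−10) [T>10 °C] = -0.1775
  Pd branch = 0.0129·Pd^0.44·e^(0.046·RH+f) = 1.17 μm/a
  Cl⁻ term: 0.0175·10.5^0.57·exp(0.008·79+0.085·12.5) = 0.3639
  r_corr = 1.17 + 0.3639 = 1.534 μm/a
  mass loss = 1.534 μm/a × 7.14 g/cm³ = 10.95 g·m⁻²·a⁻¹
copper: f(T) = -0.080·(T−10) [T>10 °C] = -0.2000
  SO₂ term: 0.0053·10.9^0.26·exp(0.059·79-0.2000) = 0.8539
  Cl⁻ term: 0.01025·10.5^0.27·exp(0.036·79+0.049·12.5) = 0.6132
  r_corr = 0.8539 + 0.6132 = 1.467 μm/a
  mass loss = 1.467 μm/a × 8.96 g/cm³ = 13.14 g·m⁻²·a⁻¹
carbon steel: temperature factor f = -0.054·(2.5) = -0.1350
  SO₂ term: 1.77·10.9^0.52·exp(0.02·79-0.1350) = 26
  Sd branch = 0.102·Sd^0.62·e^(0.033·RH+0.04·T) = 9.797 μm/a
  sum: 26 + 9.797 → r_corr = 35.8 μm/a
  mass loss = 35.8 μm/a × 7.85 g/cm³ = 281 g·m⁻²·a⁻¹
Ordering by g·m⁻²·a⁻¹: carbon steel (281) > copper (13.1) > zinc (11)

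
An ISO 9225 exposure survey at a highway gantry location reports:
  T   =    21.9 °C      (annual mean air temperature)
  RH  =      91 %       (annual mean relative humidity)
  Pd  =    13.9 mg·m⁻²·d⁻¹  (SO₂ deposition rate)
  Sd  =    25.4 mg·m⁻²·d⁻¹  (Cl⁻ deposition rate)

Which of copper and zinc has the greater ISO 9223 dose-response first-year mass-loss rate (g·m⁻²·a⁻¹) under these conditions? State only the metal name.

copper

copper: f(T) = -0.080·(T−10) [T>10 °C] = -0.9520
  SO₂ term: 0.0053·13.9^0.26·exp(0.059·91-0.9520) = 0.8704
  Sd branch = 0.01025·Sd^0.27·e^(0.036·RH+0.049·T) = 1.9 μm/a
  sum: 0.8704 + 1.9 → r_corr = 2.771 μm/a
  mass loss = 2.771 μm/a × 8.96 g/cm³ = 24.83 g·m⁻²·a⁻¹
zinc: T>10 °C ⇒ hinge -0.071·(21.9−10) = -0.8449
  Pd branch = 0.0129·Pd^0.44·e^(0.046·RH+f) = 1.16 μm/a
  Cl⁻ term: 0.0175·25.4^0.57·exp(0.008·91+0.085·21.9) = 1.474
  r_corr = 1.16 + 1.474 = 2.634 μm/a
  mass loss = 2.634 μm/a × 7.14 g/cm³ = 18.81 g·m⁻²·a⁻¹
Ordering by g·m⁻²·a⁻¹: copper (24.8) > zinc (18.8)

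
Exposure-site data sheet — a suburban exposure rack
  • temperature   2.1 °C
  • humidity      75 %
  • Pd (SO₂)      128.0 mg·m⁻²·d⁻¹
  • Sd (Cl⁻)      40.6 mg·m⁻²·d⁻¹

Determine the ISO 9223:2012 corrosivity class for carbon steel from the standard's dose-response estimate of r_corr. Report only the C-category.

C3

carbon steel: temperature factor f = +0.150·(-7.9) = -1.1850
  sulphur-dioxide contribution → 30.24 μm/a
  chloride contribution → 13.1 μm/a
  ⇒ r_corr(carbon steel) = 43.34 μm/a
ISO 9223 Table 2 (carbon steel): 25 < 43.3 ≤ 50 μm/a ⇒ C3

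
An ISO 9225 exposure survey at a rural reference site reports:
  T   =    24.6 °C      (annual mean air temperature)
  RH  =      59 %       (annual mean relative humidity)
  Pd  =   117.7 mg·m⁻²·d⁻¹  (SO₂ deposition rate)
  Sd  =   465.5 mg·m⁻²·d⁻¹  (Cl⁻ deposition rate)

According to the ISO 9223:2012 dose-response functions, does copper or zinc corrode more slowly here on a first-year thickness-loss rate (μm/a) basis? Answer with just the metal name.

copper

copper: temperature factor f = -0.080·(14.6) = -1.1680
  SO₂ term: 0.0053·117.7^0.26·exp(0.059·59-1.1680) = 0.185
  Cl⁻ term: 0.01025·465.5^0.27·exp(0.036·59+0.049·24.6) = 1.503
  r_corr = 0.185 + 1.503 = 1.688 μm/a
zinc: f(T) = -0.071·(T−10) [T>10 °C] = -1.0366
  SO₂ term: 0.0129·117.7^0.44·exp(0.046·59-1.0366) = 0.5626
  Cl⁻ term: 0.0175·465.5^0.57·exp(0.008·59+0.085·24.6) = 7.531
  r_corr = 0.5626 + 7.531 = 8.094 μm/a
Ordering by μm/a: zinc (8.09) > copper (1.69)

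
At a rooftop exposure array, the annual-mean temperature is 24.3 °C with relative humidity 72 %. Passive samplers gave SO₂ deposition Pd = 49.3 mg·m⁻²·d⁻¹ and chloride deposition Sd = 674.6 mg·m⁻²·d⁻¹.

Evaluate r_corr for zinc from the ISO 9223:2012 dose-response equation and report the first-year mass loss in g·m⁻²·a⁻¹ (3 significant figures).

r_corr = 76.9 g·m⁻²·a⁻¹

zinc: temperature factor f = -0.071·(14.3) = -1.0153
  Pd branch = 0.0129·Pd^0.44·e^(0.046·RH+f) = 0.7127 μm/a
  Cl⁻ term: 0.0175·674.6^0.57·exp(0.008·72+0.085·24.3) = 10.06
  r_corr = 0.7127 + 10.06 = 10.78 μm/a
Convert to mass loss: 10.78 μm/a × 7.14 g/cm³ = 76.95 g·m⁻²·a⁻¹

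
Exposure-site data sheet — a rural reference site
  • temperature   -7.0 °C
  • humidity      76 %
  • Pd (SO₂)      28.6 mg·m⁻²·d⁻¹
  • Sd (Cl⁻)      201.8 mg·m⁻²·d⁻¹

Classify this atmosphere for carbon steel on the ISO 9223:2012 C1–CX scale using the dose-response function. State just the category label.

C3

carbon steel: T≤10 °C ⇒ hinge +0.150·(-7.0−10) = -2.5500
  Pd branch = 1.77·Pd^0.52·e^(0.02·RH+f) = 3.614 μm/a
  Sd branch = 0.102·Sd^0.62·e^(0.033·RH+0.04·T) = 25.42 μm/a
  r_corr = 3.614 + 25.42 = 29.04 μm/a
ISO 9223 Table 2 (carbon steel): 25 < 29 ≤ 50 μm/a ⇒ C3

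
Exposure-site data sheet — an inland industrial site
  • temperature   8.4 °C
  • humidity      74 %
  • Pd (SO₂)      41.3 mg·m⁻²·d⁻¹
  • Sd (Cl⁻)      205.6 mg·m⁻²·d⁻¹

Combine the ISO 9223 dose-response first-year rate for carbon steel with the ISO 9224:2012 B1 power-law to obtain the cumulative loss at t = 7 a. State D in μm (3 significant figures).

D(7) = 241 μm

carbon steel: f(T) = +0.150·(T−10) [T≤10 °C] = -0.2400
  Pd branch = 1.77·Pd^0.52·e^(0.02·RH+f) = 42.34 μm/a
  Sd branch = 0.102·Sd^0.62·e^(0.033·RH+0.04·T) = 44.58 μm/a
  sum: 42.34 + 44.58 → r_corr = 86.92 μm/a
Power-law: D(7) = r_corr · 7^0.523
  D(7) = 86.92 × 7^0.523 = 86.92 × 2.767 = 240.5 μm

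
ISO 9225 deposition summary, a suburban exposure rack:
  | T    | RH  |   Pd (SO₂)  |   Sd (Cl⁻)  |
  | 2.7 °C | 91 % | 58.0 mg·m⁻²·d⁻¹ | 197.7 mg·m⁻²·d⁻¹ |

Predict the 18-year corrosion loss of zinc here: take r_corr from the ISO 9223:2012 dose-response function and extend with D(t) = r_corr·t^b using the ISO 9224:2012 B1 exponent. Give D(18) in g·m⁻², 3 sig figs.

D(18) = 357 g·m⁻²

zinc: temperature factor f = +0.038·(-7.3) = -0.2774
  Pd branch = 0.0129·Pd^0.44·e^(0.046·RH+f) = 3.837 μm/a
  Sd branch = 0.0175·Sd^0.57·e^(0.008·RH+0.085·T) = 0.9281 μm/a
  r_corr = 3.837 + 0.9281 = 4.765 μm/a
Long-term exponent b (ISO 9224 Table 2, B1) = 0.813
  D(18) = 4.765 × 18^0.813 = 4.765 × 10.48 = 49.96 μm
  Mass loss = 49.96 μm × 7.14 g/cm³ = 356.7 g·m⁻²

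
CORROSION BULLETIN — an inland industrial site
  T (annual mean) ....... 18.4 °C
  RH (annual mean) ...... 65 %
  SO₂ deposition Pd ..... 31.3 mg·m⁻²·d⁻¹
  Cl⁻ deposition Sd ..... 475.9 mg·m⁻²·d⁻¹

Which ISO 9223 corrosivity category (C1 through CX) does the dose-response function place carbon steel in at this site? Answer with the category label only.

carbon steel: temperature factor f = -0.054·(8.4) = -0.4536
  Pd branch = 1.77·Pd^0.52·e^(0.02·RH+f) = 24.73 μm/a
  Cl⁻ term: 0.102·475.9^0.62·exp(0.033·65+0.04·18.4) = 83.15
  r_corr = 24.73 + 83.15 = 107.9 μm/a
108 μm/a falls in (80, 200] for carbon steel → category C5

C5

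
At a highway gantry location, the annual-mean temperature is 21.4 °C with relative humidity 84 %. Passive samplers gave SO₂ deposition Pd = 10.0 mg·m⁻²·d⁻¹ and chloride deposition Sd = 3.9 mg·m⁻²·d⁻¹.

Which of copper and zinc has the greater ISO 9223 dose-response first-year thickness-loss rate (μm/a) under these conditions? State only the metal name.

copper: T>10 °C ⇒ hinge -0.080·(21.4−10) = -0.9120
  SO₂ term: 0.0053·10.0^0.26·exp(0.059·84-0.9120) = 0.5503
  Sd branch = 0.01025·Sd^0.27·e^(0.036·RH+0.049·T) = 0.869 μm/a
  r_corr = 0.5503 + 0.869 = 1.419 μm/a
zinc: f(T) = -0.071·(T−10) [T>10 °C] = -0.8094
  Pd branch = 0.0129·Pd^0.44·e^(0.046·RH+f) = 0.7537 μm/a
  Cl⁻ term: 0.0175·3.9^0.57·exp(0.008·84+0.085·21.4) = 0.459
  sum: 0.7537 + 0.459 → r_corr = 1.213 μm/a
Ordering by μm/a: copper (1.42) > zinc (1.21)

copper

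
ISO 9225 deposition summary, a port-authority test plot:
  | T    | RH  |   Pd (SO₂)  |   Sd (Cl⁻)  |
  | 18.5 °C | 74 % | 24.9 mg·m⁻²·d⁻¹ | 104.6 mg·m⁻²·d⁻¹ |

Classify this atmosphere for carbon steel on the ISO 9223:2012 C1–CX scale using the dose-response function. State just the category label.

C4

carbon steel: f(T) = -0.054·(T−10) [T>10 °C] = -0.4590
  Pd branch = 1.77·Pd^0.52·e^(0.02·RH+f) = 26.15 μm/a
  Cl⁻ term: 0.102·104.6^0.62·exp(0.033·74+0.04·18.5) = 43.92
  r_corr = 26.15 + 43.92 = 70.06 μm/a
70.1 μm/a falls in (50, 80] for carbon steel → category C4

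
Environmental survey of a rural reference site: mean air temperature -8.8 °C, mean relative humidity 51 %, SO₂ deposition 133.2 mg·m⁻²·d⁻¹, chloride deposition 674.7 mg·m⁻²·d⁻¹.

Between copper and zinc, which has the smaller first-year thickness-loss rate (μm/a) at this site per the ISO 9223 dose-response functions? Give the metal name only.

copper

copper: f(T) = +0.126·(T−10) [T≤10 °C] = -2.3688
  sulphur-dioxide contribution → 0.03587 μm/a
  chloride contribution → 0.2425 μm/a
  ⇒ r_corr(copper) = 0.2783 μm/a
zinc: T≤10 °C ⇒ hinge +0.038·(-8.8−10) = -0.7144
  sulphur-dioxide contribution → 0.5675 μm/a
  chloride contribution → 0.5105 μm/a
  ⇒ r_corr(zinc) = 1.078 μm/a
Ordering by μm/a: zinc (1.08) > copper (0.278)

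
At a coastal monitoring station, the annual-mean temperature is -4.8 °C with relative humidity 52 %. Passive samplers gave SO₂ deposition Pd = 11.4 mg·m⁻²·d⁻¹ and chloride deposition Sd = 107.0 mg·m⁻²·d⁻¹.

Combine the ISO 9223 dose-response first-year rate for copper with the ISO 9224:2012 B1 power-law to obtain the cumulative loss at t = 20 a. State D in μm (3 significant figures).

copper: T≤10 °C ⇒ hinge +0.126·(-4.8−10) = -1.8648
  SO₂ term: 0.0053·11.4^0.26·exp(0.059·52-1.8648) = 0.03324
  Cl⁻ term: 0.01025·107.0^0.27·exp(0.036·52+0.049·-4.8) = 0.186
  r_corr = 0.03324 + 0.186 = 0.2192 μm/a
Power-law: D(20) = r_corr · 20^0.667
  D(20) = 0.2192 × 20^0.667 = 0.2192 × 7.375 = 1.617 μm

D(20) = 1.62 μm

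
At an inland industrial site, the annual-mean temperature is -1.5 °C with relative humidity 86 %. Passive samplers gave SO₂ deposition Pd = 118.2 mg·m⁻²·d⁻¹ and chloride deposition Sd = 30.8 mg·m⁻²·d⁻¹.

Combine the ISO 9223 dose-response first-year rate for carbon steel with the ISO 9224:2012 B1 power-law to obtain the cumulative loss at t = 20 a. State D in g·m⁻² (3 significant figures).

D(20) = 1.31e+03 g·m⁻²

carbon steel: temperature factor f = +0.150·(-11.5) = -1.7250
  Pd branch = 1.77·Pd^0.52·e^(0.02·RH+f) = 21.07 μm/a
  Cl⁻ term: 0.102·30.8^0.62·exp(0.033·86+0.04·-1.5) = 13.74
  sum: 21.07 + 13.74 → r_corr = 34.8 μm/a
Long-term exponent b (ISO 9224 Table 2, B1) = 0.523
  D(20) = 34.8 × 20^0.523 = 34.8 × 4.791 = 166.8 μm
  Mass loss = 166.8 μm × 7.85 g/cm³ = 1309 g·m⁻²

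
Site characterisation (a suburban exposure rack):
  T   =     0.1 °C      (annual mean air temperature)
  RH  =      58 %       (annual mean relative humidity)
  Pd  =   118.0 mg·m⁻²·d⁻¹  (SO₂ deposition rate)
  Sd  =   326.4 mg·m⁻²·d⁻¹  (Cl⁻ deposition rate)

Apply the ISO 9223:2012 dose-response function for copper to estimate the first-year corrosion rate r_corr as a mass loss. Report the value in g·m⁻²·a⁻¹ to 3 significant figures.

copper: temperature factor f = +0.126·(-9.9) = -1.2474
  sulphur-dioxide contribution → 0.1612 μm/a
  chloride contribution → 0.3966 μm/a
  ⇒ r_corr(copper) = 0.5578 μm/a
Convert to mass loss: 0.5578 μm/a × 8.96 g/cm³ = 4.998 g·m⁻²·a⁻¹

r_corr = 5.00 g·m⁻²·a⁻¹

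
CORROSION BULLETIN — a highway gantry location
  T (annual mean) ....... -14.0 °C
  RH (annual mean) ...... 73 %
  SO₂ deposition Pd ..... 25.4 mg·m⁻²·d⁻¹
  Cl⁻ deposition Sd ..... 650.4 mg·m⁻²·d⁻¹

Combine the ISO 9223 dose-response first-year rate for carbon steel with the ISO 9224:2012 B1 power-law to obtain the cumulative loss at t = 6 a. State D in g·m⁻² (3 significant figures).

carbon steel: T≤10 °C ⇒ hinge +0.150·(-14.0−10) = -3.6000
  Pd branch = 1.77·Pd^0.52·e^(0.02·RH+f) = 1.12 μm/a
  Cl⁻ term: 0.102·650.4^0.62·exp(0.033·73+0.04·-14.0) = 35.96
  r_corr = 1.12 + 35.96 = 37.08 μm/a
ISO 9224: D(t) = r_corr · t^b with b = 0.523 (carbon steel, B1)
  D(6) = 37.08 × 6^0.523 = 37.08 × 2.553 = 94.64 μm
  Mass loss = 94.64 μm × 7.85 g/cm³ = 742.9 g·m⁻²

D(6) = 743 g·m⁻²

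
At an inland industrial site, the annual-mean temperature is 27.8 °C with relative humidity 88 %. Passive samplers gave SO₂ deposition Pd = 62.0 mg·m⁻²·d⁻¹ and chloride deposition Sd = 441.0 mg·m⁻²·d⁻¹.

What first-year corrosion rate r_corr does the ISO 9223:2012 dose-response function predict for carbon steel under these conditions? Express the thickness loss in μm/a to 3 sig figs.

carbon steel: f(T) = -0.054·(T−10) [T>10 °C] = -0.9612
  SO₂ term: 1.77·62.0^0.52·exp(0.02·88-0.9612) = 33.65
  Sd branch = 0.102·Sd^0.62·e^(0.033·RH+0.04·T) = 246.8 μm/a
  r_corr = 33.65 + 246.8 = 280.4 μm/a

r_corr = 280 μm/a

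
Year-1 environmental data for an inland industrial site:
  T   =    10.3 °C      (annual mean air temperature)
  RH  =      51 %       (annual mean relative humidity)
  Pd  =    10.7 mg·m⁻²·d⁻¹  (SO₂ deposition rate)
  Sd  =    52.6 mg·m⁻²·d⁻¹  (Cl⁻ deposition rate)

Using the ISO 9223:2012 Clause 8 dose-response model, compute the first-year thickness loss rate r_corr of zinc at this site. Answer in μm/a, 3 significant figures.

r_corr = 0.979 μm/a

zinc: temperature factor f = -0.071·(0.3) = -0.0213
  SO₂ term: 0.0129·10.7^0.44·exp(0.046·51-0.0213) = 0.3742
  Cl⁻ term: 0.0175·52.6^0.57·exp(0.008·51+0.085·10.3) = 0.6045
  sum: 0.3742 + 0.6045 → r_corr = 0.9787 μm/a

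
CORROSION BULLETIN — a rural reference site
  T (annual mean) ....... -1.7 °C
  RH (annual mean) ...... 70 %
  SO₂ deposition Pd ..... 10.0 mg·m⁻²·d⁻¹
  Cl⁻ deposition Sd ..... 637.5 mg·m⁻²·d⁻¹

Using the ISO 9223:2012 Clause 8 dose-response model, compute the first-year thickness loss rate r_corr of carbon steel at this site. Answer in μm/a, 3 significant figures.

r_corr = 56.7 μm/a

carbon steel: f(T) = +0.150·(T−10) [T≤10 °C] = -1.7550
  SO₂ term: 1.77·10.0^0.52·exp(0.02·70-1.7550) = 4.11
  Cl⁻ term: 0.102·637.5^0.62·exp(0.033·70+0.04·-1.7) = 52.61
  sum: 4.11 + 52.61 → r_corr = 56.72 μm/a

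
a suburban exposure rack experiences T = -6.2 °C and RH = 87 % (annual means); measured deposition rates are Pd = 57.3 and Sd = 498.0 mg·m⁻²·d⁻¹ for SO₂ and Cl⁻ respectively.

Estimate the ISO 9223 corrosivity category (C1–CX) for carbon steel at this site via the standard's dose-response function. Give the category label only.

carbon steel: temperature factor f = +0.150·(-16.2) = -2.4300
  Pd branch = 1.77·Pd^0.52·e^(0.02·RH+f) = 7.287 μm/a
  Cl⁻ term: 0.102·498.0^0.62·exp(0.033·87+0.04·-6.2) = 66.07
  sum: 7.287 + 66.07 → r_corr = 73.36 μm/a
73.4 μm/a falls in (50, 80] for carbon steel → category C4

C4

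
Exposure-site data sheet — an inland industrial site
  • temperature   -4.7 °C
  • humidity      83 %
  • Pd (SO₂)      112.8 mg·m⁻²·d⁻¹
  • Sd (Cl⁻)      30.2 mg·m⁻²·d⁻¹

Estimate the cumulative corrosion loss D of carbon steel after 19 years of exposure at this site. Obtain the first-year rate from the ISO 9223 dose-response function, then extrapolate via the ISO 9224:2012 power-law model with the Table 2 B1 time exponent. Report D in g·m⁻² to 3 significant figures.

carbon steel: temperature factor f = +0.150·(-14.7) = -2.2050
  SO₂ term: 1.77·112.8^0.52·exp(0.02·83-2.2050) = 11.98
  Sd branch = 0.102·Sd^0.62·e^(0.033·RH+0.04·T) = 10.82 μm/a
  r_corr = 11.98 + 10.82 = 22.8 μm/a
ISO 9224: D(t) = r_corr · t^b with b = 0.523 (carbon steel, B1)
  D(19) = 22.8 × 19^0.523 = 22.8 × 4.664 = 106.3 μm
  Mass loss = 106.3 μm × 7.85 g/cm³ = 834.7 g·m⁻²

D(19) = 835 g·m⁻²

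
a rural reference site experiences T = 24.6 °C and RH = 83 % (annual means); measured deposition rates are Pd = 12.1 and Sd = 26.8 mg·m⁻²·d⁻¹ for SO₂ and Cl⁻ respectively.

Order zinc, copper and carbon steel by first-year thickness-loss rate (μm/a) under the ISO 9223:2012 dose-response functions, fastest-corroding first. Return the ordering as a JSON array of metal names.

zinc: T>10 °C ⇒ hinge -0.071·(24.6−10) = -1.0366
  Pd branch = 0.0129·Pd^0.44·e^(0.046·RH+f) = 0.6237 μm/a
  Cl⁻ term: 0.0175·26.8^0.57·exp(0.008·83+0.085·24.6) = 1.793
  sum: 0.6237 + 1.793 → r_corr = 2.417 μm/a
copper: temperature factor f = -0.080·(14.6) = -1.1680
  Pd branch = 0.0053·Pd^0.26·e^(0.059·RH+f) = 0.422 μm/a
  Sd branch = 0.01025·Sd^0.27·e^(0.036·RH+0.049·T) = 1.65 μm/a
  sum: 0.422 + 1.65 → r_corr = 2.072 μm/a
carbon steel: T>10 °C ⇒ hinge -0.054·(24.6−10) = -0.7884
  Pd branch = 1.77·Pd^0.52·e^(0.02·RH+f) = 15.47 μm/a
  Sd branch = 0.102·Sd^0.62·e^(0.033·RH+0.04·T) = 32.43 μm/a
  r_corr = 15.47 + 32.43 = 47.9 μm/a
Ordering by μm/a: carbon steel (47.9) > zinc (2.42) > copper (2.07)

["carbon steel", "zinc", "copper"]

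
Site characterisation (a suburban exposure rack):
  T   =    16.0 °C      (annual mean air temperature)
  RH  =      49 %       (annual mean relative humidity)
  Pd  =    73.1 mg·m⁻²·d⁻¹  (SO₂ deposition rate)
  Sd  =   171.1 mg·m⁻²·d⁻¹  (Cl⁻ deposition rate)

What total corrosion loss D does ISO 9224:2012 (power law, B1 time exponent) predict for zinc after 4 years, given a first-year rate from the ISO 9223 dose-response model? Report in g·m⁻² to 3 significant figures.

D(4) = 53.4 g·m⁻²

zinc: f(T) = -0.071·(T−10) [T>10 °C] = -0.4260
  SO₂ term: 0.0129·73.1^0.44·exp(0.046·49-0.4260) = 0.5304
  Cl⁻ term: 0.0175·171.1^0.57·exp(0.008·49+0.085·16.0) = 1.892
  r_corr = 0.5304 + 1.892 = 2.422 μm/a
ISO 9224: D(t) = r_corr · t^b with b = 0.813 (zinc, B1)
  D(4) = 2.422 × 4^0.813 = 2.422 × 3.087 = 7.476 μm
  Mass loss = 7.476 μm × 7.14 g/cm³ = 53.38 g·m⁻²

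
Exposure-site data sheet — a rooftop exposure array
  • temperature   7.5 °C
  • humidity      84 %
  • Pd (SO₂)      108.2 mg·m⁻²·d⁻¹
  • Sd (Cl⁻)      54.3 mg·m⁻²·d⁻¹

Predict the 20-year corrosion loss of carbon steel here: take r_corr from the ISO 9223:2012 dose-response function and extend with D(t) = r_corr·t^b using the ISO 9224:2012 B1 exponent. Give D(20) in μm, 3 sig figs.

D(20) = 483 μm

carbon steel: temperature factor f = +0.150·(-2.5) = -0.3750
  SO₂ term: 1.77·108.2^0.52·exp(0.02·84-0.3750) = 74.56
  Sd branch = 0.102·Sd^0.62·e^(0.033·RH+0.04·T) = 26.2 μm/a
  sum: 74.56 + 26.2 → r_corr = 100.8 μm/a
ISO 9224: D(t) = r_corr · t^b with b = 0.523 (carbon steel, B1)
  D(20) = 100.8 × 20^0.523 = 100.8 × 4.791 = 482.8 μm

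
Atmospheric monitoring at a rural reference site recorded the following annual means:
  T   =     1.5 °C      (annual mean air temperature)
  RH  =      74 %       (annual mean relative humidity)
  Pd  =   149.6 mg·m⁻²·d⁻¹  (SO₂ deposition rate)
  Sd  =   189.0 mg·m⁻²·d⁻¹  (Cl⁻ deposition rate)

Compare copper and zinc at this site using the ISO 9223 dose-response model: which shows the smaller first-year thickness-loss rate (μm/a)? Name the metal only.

copper

copper: T≤10 °C ⇒ hinge +0.126·(1.5−10) = -1.0710
  SO₂ term: 0.0053·149.6^0.26·exp(0.059·74-1.0710) = 0.5257
  Sd branch = 0.01025·Sd^0.27·e^(0.036·RH+0.049·T) = 0.652 μm/a
  sum: 0.5257 + 0.652 → r_corr = 1.178 μm/a
zinc: temperature factor f = +0.038·(-8.5) = -0.3230
  SO₂ term: 0.0129·149.6^0.44·exp(0.046·74-0.3230) = 2.545
  Cl⁻ term: 0.0175·189.0^0.57·exp(0.008·74+0.085·1.5) = 0.713
  r_corr = 2.545 + 0.713 = 3.258 μm/a
Ordering by μm/a: zinc (3.26) > copper (1.18)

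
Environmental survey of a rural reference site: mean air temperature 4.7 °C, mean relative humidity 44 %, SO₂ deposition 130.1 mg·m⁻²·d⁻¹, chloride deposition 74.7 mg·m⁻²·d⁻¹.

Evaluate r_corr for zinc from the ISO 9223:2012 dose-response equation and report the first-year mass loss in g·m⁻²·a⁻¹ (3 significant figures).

r_corr = 7.95 g·m⁻²·a⁻¹

zinc: T≤10 °C ⇒ hinge +0.038·(4.7−10) = -0.2014
  Pd branch = 0.0129·Pd^0.44·e^(0.046·RH+f) = 0.6799 μm/a
  Cl⁻ term: 0.0175·74.7^0.57·exp(0.008·44+0.085·4.7) = 0.4337
  sum: 0.6799 + 0.4337 → r_corr = 1.114 μm/a
Convert to mass loss: 1.114 μm/a × 7.14 g/cm³ = 7.951 g·m⁻²·a⁻¹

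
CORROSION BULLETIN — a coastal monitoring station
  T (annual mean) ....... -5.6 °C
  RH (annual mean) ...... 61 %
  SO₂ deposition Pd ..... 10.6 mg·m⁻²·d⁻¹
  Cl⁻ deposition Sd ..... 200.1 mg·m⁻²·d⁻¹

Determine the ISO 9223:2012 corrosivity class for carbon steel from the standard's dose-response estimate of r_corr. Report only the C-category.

C2

carbon steel: temperature factor f = +0.150·(-15.6) = -2.3400
  sulphur-dioxide contribution → 1.971 μm/a
  chloride contribution → 16.31 μm/a
  total first-year rate 18.28 μm/a
Category bounds: 1.3…25 μm/a bracket r_corr ⇒ C2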